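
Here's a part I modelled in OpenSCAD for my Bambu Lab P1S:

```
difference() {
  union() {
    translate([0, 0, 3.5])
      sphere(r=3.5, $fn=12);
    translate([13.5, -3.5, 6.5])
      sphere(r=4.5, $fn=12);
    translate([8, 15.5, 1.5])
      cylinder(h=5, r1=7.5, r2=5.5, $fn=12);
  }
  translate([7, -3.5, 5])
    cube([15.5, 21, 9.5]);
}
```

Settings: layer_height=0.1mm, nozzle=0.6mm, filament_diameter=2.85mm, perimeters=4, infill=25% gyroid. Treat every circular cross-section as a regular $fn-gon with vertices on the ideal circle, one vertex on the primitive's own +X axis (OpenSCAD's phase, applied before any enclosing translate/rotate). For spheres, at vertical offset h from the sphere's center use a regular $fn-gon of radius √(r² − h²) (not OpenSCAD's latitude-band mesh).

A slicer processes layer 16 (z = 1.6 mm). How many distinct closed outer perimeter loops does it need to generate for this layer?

2

At z = 1.6 mm: the r=3.5 sphere contributes a regular 12-gon of circumradius √(3.5²−1.9²) = 2.939; the sphere at (13.5, -3.5) is absent (|z−center|=4.900 > r=4.5); the cone at (8, 15.5): at t=0.020 of its height the radius interpolates to r₁+(r₂−r₁)t = 7.460, giving a regular 12-gon of that circumradius; Taking the union: the 2 present regions are separate (no shared area or edge), so areas and boundary lengths simply add and each stays a separate island — 2 connected regions; the cube at (7, -3.5) does not reach this height (z outside [5, 14.5]); Taking the first minus the rest: none of the subtracted shapes is present at this height, so that combined region is unchanged — 2 connected regions. The result has 2 disconnected regions.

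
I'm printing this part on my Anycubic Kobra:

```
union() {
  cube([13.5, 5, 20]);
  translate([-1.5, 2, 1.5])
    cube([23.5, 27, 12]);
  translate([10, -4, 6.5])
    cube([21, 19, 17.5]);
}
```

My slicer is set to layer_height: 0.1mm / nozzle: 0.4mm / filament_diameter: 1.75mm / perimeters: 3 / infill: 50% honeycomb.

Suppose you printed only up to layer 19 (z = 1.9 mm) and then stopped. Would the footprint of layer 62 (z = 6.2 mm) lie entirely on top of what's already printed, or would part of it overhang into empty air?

entirely on top

Compare the two slices. At z = 1.9: the cube (footprint 13.5×5) is included at this height (area 67.50 mm²); the cube at (-1.5, 2) is present — its section is the full 23.5×27 rectangle (area 634.50 mm²); the cube at (10, -4) is not intersected at this z (z outside [6.5, 24]); Taking the union: the regions partially overlap — summed areas 702.00 mm² minus the doubly-counted overlap 40.50 mm² gives 661.50 mm² — area = 661.50 mm². At z = 6.2: the cube is present — its section is the full 13.5×5 rectangle (area 67.50 mm²); the cube at (-1.5, 2) is present — its section is the full 23.5×27 rectangle (area 634.50 mm²); the cube at (10, -4) is not intersected at this z (z outside [6.5, 24]); Combining (union): the regions partially overlap — summed areas 702.00 mm² minus the doubly-counted overlap 40.50 mm² gives 661.50 mm² — area = 661.50 mm². Checking containment: the cross-section at z = 6.2 is a subset of the cross-section at z = 1.9.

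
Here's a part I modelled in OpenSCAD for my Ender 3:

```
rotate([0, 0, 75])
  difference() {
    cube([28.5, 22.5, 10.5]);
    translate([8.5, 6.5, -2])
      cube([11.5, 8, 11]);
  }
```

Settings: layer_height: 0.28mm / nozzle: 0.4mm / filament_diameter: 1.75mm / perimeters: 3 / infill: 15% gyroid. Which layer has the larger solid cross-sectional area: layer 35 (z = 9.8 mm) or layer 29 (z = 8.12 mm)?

Layer 35 (z = 9.8): the cube is present — its section is the full 28.5×22.5 rectangle (area 641.25 mm²); the cube at (8.5, 6.5) does not reach this height (z outside [-2, 9]); Subtracting the remaining from the first: none of the subtracted shapes is present at this height, so the 28.5×22.5 cube is unchanged — area = 641.25 mm²; (whole slice rotated 75° about Z — lengths, areas and connectivity unchanged). So its area = 641.25 mm². Layer 29 (z = 8.12): the 28.5×22.5 cube contributes its full rectangle (area 641.25 mm²); the cube at (8.5, 6.5) is present — its section is the full 11.5×8 rectangle (area 92.00 mm²); Subtracting the remaining from the first: starting from the 28.5×22.5 cube (641.25 mm²), the 11.5×8 cube at (8.5, 6.5) lies wholly inside it (removes its full 92.00 mm² and its 39.00 mm outline becomes a hole wall) — area = 549.25 mm²; (rotated 75° about Z; rotation is an isometry so areas/perimeters/island counts are preserved). So its area = 549.25 mm². Layer 35 is larger (641.25 vs 549.25 mm²).

layer 35 (z = 9.8 mm)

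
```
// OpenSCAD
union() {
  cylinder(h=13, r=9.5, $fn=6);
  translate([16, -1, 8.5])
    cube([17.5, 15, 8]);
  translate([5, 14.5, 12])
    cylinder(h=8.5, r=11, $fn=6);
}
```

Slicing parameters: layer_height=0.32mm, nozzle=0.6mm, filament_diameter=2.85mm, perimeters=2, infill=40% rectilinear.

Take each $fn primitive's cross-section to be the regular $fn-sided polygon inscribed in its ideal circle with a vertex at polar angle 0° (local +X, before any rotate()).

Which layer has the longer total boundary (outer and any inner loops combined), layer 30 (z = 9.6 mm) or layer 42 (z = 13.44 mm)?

layer 42 (z = 13.44 mm)

Layer 30 (z = 9.6): the r=9.5 cylinder contributes a regular 6-gon of circumradius 9.5 (perimeter = 2·6·9.500·sin(180°/6) = 57.00 mm); the cube at (16, -1) is present — its section is the full 17.5×15 rectangle (perimeter 65.00 mm); the cylinder at (5, 14.5) does not reach this height (z outside [12, 20.5]); Merging all regions: the 2 present regions are separate (no shared area or edge), so areas and boundary lengths simply add and each stays a separate island — boundary = 122.00 mm. So its perimeter = 122.00 mm. Layer 42 (z = 13.44): the cylinder does not reach this height (z outside [0, 13]); the cube at (16, -1) is present — its section is the full 17.5×15 rectangle (perimeter 65.00 mm); the cylinder at (5, 14.5): section is a regular 6-gon, circumradius r=11 (perimeter = 2·6·11.000·sin(180°/6) = 66.00 mm); Combining (union): the 2 present regions are separate (no shared area or edge), so areas and boundary lengths simply add and each stays a separate island — boundary = 131.00 mm. So its perimeter = 131.00 mm. Layer 42 is larger (131.00 vs 122.00 mm).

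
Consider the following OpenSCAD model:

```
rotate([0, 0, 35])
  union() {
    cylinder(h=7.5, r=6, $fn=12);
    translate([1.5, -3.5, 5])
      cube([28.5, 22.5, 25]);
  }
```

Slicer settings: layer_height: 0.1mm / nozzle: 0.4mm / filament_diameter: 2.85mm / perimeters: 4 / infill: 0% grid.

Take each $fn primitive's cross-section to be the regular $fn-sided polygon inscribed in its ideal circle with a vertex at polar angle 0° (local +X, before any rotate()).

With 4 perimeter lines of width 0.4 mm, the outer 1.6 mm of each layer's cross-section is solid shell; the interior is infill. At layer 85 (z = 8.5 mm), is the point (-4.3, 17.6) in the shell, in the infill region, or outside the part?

At z = 8.5 mm: the cylinder is absent (z outside [0, 7.5]); the cube at (1.5, -3.5) (footprint 28.5×22.5) is included at this height; Combining (union): only the 28.5×22.5 cube at (1.5, -3.5) is present, so the union is just that shape — 1 connected region; (rotated 35° about Z; rotation is an isometry so areas/perimeters/island counts are preserved). Overall, the cross-section is a single solid region. Undo the 35° rotation: the query point maps to (6.573, 16.883) in the un-rotated model frame. The nearest boundary edge runs (30.00, 19.00)→(1.50, 19.00); distance from the point to it = 2.12 mm. The point is inside the cross-section and 2.12 mm from the nearest boundary — more than the 1.6 mm shell width (4 × 0.4), so it's in the infill interior.

infill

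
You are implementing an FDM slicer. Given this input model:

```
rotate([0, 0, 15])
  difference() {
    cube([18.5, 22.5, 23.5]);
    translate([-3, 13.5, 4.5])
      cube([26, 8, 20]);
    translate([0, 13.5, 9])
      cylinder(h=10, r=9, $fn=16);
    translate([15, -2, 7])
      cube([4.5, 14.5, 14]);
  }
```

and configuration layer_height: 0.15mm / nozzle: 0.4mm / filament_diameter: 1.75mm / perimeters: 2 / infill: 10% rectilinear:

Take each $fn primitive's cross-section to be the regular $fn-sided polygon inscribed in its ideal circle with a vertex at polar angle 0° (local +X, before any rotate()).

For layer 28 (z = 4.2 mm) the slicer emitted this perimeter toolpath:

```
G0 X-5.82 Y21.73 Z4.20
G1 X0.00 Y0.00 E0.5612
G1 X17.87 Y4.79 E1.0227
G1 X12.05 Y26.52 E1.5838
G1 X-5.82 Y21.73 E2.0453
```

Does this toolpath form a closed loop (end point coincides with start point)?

Start point (G0): (-5.82, 21.73). End point (last G1): the path returns to the start — closed.

yes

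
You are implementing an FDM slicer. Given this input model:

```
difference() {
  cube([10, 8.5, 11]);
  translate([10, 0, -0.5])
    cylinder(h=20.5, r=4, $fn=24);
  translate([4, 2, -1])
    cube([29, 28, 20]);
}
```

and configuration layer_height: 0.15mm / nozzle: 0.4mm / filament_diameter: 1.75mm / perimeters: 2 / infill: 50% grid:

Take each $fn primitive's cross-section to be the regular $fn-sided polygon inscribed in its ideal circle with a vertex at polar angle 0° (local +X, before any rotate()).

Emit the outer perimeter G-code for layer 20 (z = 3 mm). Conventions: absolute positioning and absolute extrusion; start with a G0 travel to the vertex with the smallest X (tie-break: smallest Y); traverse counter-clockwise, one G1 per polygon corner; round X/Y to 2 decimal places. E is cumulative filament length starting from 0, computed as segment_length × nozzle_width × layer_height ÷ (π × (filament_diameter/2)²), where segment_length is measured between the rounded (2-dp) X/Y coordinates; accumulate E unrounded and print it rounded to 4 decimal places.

At z = 3 mm: the cube is present — its section is the full 10×8.5 rectangle; the cylinder at (10, 0): section is a regular 24-gon, circumradius r=4; the cube at (4, 2) (footprint 29×28) is included at this height; Taking the first minus the rest: starting from the 10×8.5 cube, the r=4 cylinder at (10, 0) partially overlaps it — only the 12.42 mm² overlap (of its 49.69 mm²) is removed, clipping the outline; the 29×28 cube at (4, 2) partially overlaps it — only the 34.18 mm² overlap (of its 812.00 mm²) is removed, clipping the outline — 1 connected region. The outline is a single polygon with 7 vertices. Extrusion per mm of travel: 0.4 × 0.15 / (π × 0.875²) = 0.024945. Accumulating E over each segment gives final E = 0.7391.

G0 X0.00 Y0.00 Z3.00
G1 X6.00 Y0.00 E0.1497
G1 X6.14 Y1.04 E0.1758
G1 X6.54 Y2.00 E0.2018
G1 X4.00 Y2.00 E0.2652
G1 X4.00 Y8.50 E0.4273
G1 X0.00 Y8.50 E0.5271
G1 X0.00 Y0.00 E0.7391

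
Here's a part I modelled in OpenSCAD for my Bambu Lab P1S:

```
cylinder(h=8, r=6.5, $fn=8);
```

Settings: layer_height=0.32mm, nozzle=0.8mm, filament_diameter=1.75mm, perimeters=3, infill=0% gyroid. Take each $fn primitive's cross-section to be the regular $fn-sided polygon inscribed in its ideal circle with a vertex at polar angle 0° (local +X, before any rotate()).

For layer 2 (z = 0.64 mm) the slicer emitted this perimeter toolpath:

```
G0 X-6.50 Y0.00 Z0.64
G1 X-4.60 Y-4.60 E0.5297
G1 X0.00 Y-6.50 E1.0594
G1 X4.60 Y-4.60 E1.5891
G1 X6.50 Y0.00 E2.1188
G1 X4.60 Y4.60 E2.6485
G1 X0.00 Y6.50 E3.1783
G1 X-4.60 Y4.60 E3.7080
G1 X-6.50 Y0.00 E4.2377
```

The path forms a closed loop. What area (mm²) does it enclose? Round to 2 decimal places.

Apply the shoelace formula to the sequence of (X, Y) vertices; enclosed area = 119.60 mm².

119.60 mm²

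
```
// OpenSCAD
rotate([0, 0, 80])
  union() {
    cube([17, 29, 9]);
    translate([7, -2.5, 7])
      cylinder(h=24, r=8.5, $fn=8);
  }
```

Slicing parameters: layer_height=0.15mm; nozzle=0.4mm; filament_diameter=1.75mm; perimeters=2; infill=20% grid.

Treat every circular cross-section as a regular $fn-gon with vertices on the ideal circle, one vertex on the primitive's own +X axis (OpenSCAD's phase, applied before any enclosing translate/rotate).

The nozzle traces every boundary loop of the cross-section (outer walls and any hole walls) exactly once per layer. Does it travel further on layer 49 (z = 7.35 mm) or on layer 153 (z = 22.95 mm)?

layer 49 (z = 7.35 mm)

Layer 49 (z = 7.35): the 17×29 cube contributes its full rectangle (perimeter 92.00 mm); the cylinder at (7, -2.5): section is a regular 8-gon, circumradius r=8.5 (perimeter = 2·8·8.500·sin(180°/8) = 52.04 mm); Combining (union): the regions partially overlap (shared area 62.01 mm²), so the edge portions inside another operand are dropped and the merged outline is re-measured after clipping — boundary = 109.06 mm; (whole slice rotated 80° about Z — lengths, areas and connectivity unchanged). So its perimeter = 109.06 mm. Layer 153 (z = 22.95): the cube does not reach this height (z outside [0, 9]); the cylinder at (7, -2.5): section is a regular 8-gon, circumradius r=8.5 (perimeter = 2·8·8.500·sin(180°/8) = 52.04 mm); Taking the union: only the r=8.5 cylinder at (7, -2.5) is present, so the union is just that shape — boundary = 52.04 mm; (rotated 80° about Z; rotation is an isometry so areas/perimeters/island counts are preserved). So its perimeter = 52.04 mm. Layer 49 is larger (109.06 vs 52.04 mm).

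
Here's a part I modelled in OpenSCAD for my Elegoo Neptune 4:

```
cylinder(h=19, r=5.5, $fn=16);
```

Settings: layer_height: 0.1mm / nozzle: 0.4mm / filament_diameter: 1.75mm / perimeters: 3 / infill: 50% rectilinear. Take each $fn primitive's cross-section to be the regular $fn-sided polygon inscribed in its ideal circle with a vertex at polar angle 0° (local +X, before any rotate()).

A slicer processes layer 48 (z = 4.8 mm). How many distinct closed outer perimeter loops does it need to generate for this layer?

1

At z = 4.8 mm: the r=5.5 cylinder gives a regular 16-gon of circumradius 5.5 (constant along its height). The result has 1 disconnected region.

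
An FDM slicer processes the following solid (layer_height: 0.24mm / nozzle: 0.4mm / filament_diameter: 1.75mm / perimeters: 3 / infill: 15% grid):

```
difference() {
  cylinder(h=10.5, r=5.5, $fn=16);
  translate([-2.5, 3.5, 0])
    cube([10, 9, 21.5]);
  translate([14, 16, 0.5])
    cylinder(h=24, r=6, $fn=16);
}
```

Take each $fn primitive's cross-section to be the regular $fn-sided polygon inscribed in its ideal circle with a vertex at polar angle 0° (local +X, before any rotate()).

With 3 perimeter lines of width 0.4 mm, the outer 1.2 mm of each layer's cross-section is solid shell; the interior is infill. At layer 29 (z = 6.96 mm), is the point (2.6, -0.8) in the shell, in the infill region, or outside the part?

At z = 6.96 mm: the r=5.5 cylinder contributes a regular 16-gon of circumradius 5.5; the cube at (-2.5, 3.5) is present — its section is the full 10×9 rectangle; the r=6 cylinder at (14, 16) contributes a regular 16-gon of circumradius 6; Subtracting the remaining from the first: starting from the r=5.5 cylinder, the 10×9 cube at (-2.5, 3.5) partially overlaps it — only the 9.92 mm² overlap (of its 90.00 mm²) is removed, clipping the outline; the r=6 cylinder at (14, 16) misses the remaining region (no effect) — 1 connected region. Overall, the cross-section is a single solid region. The nearest boundary edge runs (5.50, 0.00)→(5.08, -2.10); distance from the point to it = 2.69 mm. The point is inside the cross-section and 2.69 mm from the nearest boundary — more than the 1.2 mm shell width (3 × 0.4), so it's in the infill interior.

infill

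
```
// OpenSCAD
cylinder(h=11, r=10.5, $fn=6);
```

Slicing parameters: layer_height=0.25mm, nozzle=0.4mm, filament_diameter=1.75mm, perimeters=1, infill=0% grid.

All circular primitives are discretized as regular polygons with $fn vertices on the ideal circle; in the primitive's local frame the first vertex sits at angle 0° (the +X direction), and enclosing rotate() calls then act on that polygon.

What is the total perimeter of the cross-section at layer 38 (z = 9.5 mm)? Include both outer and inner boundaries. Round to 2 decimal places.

At z = 9.5 mm: the r=10.5 cylinder gives a regular 6-gon of circumradius 10.5 (constant along its height) (perimeter = 2·6·10.500·sin(180°/6) = 63.00 mm). Overall, the cross-section is a single solid region. Total boundary length (outer) = 63.00 mm.

63.00 mm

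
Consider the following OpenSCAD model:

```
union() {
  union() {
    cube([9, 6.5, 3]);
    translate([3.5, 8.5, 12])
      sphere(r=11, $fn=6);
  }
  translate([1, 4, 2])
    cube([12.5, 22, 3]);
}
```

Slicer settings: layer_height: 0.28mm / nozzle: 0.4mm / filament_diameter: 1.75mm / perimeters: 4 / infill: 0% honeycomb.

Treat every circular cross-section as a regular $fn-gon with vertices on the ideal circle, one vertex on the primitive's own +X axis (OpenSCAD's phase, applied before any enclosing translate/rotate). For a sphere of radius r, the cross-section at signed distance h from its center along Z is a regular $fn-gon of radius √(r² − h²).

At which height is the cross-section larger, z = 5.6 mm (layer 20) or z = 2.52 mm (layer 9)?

Layer 20 (z = 5.6): the cube is absent (z outside [0, 3]); the r=11 sphere at (3.5, 8.5) contributes a regular 6-gon of circumradius √(11²−6.4²) = 8.947 (area = (6/2)·8.947²·sin(360°/6) = 207.95 mm²); Taking the union: only the r=11 sphere at (3.5, 8.5) is present, so the union is just that shape — area = 207.95 mm²; the cube at (1, 4) is absent (z outside [2, 5]); Taking the union: only the result so far is present, so the union is just that shape — area = 207.95 mm². So its area = 207.95 mm². Layer 9 (z = 2.52): the cube (footprint 9×6.5) is included at this height (area 58.50 mm²); the sphere at (3.5, 8.5): section is a regular 6-gon, circumradius = √(r²−h²) = √(11²−9.48²) = 5.579 (area = (6/2)·5.579²·sin(360°/6) = 80.88 mm²); Taking the union: the regions partially overlap — summed areas 139.38 mm² minus the doubly-counted overlap 19.69 mm² gives 119.69 mm² — area = 119.69 mm²; the 12.5×22 cube at (1, 4) contributes its full rectangle (area 275.00 mm²); Merging all regions: the regions partially overlap — summed areas 394.69 mm² minus the doubly-counted overlap 67.30 mm² gives 327.38 mm² — area = 327.38 mm². So its area = 327.38 mm². Layer 9 is larger (327.38 vs 207.95 mm²).

layer 9 (z = 2.52 mm)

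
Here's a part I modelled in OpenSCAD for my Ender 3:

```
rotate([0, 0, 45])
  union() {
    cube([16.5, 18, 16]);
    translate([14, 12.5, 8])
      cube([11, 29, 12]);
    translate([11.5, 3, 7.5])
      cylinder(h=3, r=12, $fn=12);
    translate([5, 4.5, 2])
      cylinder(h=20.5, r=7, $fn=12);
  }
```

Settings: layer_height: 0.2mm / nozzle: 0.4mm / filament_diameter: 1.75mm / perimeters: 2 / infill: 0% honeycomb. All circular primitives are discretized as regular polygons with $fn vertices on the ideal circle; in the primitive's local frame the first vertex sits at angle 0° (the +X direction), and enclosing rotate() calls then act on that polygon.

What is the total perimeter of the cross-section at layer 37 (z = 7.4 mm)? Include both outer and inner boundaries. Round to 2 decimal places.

At z = 7.4 mm: the cube is present — its section is the full 16.5×18 rectangle (perimeter 69.00 mm); the cube at (14, 12.5) is absent (z outside [8, 20]); the cylinder at (11.5, 3) is absent (z outside [7.5, 10.5]); the r=7 cylinder at (5, 4.5) gives a regular 12-gon of circumradius 7 (constant along its height) (perimeter = 2·12·7.000·sin(180°/12) = 43.48 mm); Combining (union): the regions partially overlap (shared area 118.50 mm²), so the edge portions inside another operand are dropped and the merged outline is re-measured after clipping — boundary = 71.70 mm; (whole slice rotated 45° about Z — lengths, areas and connectivity unchanged). Overall, the cross-section is a single solid region. Total boundary length (outer) = 71.70 mm.

71.70 mm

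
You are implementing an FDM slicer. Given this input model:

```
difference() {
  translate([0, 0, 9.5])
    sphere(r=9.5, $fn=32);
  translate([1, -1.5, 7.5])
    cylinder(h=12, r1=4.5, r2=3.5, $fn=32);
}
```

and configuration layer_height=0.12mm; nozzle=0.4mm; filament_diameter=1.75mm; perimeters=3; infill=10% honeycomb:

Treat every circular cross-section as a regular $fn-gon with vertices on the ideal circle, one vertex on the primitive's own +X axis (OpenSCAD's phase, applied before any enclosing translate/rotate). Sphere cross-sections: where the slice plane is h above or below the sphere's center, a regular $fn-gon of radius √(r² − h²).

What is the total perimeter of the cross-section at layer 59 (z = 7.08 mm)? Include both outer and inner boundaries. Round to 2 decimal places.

57.63 mm

At z = 7.08 mm: the r=9.5 sphere contributes a regular 32-gon of circumradius √(9.5²−2.42²) = 9.187 (perimeter = 2·32·9.187·sin(180°/32) = 57.63 mm); the cone at (1, -1.5) is not intersected at this z (z outside [7.5, 19.5]); Taking the first minus the rest: none of the subtracted shapes is present at this height, so the r=9.5 sphere is unchanged — boundary = 57.63 mm. Overall, the cross-section is a single solid region. Total boundary length (outer) = 57.63 mm.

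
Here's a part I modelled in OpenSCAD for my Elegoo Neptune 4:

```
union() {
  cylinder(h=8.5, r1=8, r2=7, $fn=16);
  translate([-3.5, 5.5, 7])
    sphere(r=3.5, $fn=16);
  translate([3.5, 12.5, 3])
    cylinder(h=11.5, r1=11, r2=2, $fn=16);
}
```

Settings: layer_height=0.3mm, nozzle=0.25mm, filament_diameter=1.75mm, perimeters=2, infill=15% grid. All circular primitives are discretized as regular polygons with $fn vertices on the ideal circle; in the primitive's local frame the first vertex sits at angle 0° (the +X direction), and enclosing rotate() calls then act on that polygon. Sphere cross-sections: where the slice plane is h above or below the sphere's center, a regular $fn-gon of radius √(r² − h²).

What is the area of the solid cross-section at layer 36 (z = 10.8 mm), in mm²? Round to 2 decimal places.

At z = 10.8 mm: the cone is absent (z outside [0, 8.5]); the sphere at (-3.5, 5.5) does not reach this height (|z−center|=3.800 > r=3.5); the cone at (3.5, 12.5): at t=0.678 of its height the radius interpolates to r₁+(r₂−r₁)t = 4.896, giving a regular 16-gon of that circumradius (area = (16/2)·4.896²·sin(360°/16) = 73.38 mm²); Merging all regions: only the cone at (3.5, 12.5) is present, so the union is just that shape — area = 73.38 mm². Overall, the cross-section is a single solid region. Net area = 73.38 mm².

73.38 mm²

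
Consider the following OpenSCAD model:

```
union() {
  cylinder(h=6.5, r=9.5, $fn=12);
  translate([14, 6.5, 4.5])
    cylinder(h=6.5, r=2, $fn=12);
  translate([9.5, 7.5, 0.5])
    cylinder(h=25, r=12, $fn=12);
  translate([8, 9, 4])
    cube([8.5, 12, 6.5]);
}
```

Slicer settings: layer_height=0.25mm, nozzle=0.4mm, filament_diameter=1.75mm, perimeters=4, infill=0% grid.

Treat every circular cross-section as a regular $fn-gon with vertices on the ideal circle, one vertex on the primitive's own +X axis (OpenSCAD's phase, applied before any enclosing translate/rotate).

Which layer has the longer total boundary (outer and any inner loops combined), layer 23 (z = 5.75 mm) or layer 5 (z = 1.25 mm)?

Layer 23 (z = 5.75): the r=9.5 cylinder gives a regular 12-gon of circumradius 9.5 (constant along its height) (perimeter = 2·12·9.500·sin(180°/12) = 59.01 mm); the r=2 cylinder at (14, 6.5) gives a regular 12-gon of circumradius 2 (constant along its height) (perimeter = 2·12·2.000·sin(180°/12) = 12.42 mm); the cylinder at (9.5, 7.5): section is a regular 12-gon, circumradius r=12 (perimeter = 2·12·12.000·sin(180°/12) = 74.54 mm); the cube at (8, 9) (footprint 8.5×12) is included at this height (perimeter 41.00 mm); Taking the union: the regions partially overlap (shared area 199.83 mm²), so the edge portions inside another operand are dropped and the merged outline is re-measured after clipping — boundary = 98.64 mm. So its perimeter = 98.64 mm. Layer 5 (z = 1.25): the cylinder: section is a regular 12-gon, circumradius r=9.5 (perimeter = 2·12·9.500·sin(180°/12) = 59.01 mm); the cylinder at (14, 6.5) is absent (z outside [4.5, 11]); the r=12 cylinder at (9.5, 7.5) contributes a regular 12-gon of circumradius 12 (perimeter = 2·12·12.000·sin(180°/12) = 74.54 mm); the cube at (8, 9) does not reach this height (z outside [4, 10.5]); Merging all regions: the regions partially overlap (shared area 105.81 mm²), so the edge portions inside another operand are dropped and the merged outline is re-measured after clipping — boundary = 93.31 mm. So its perimeter = 93.31 mm. Layer 23 is larger (98.64 vs 93.31 mm).

layer 23 (z = 5.75 mm)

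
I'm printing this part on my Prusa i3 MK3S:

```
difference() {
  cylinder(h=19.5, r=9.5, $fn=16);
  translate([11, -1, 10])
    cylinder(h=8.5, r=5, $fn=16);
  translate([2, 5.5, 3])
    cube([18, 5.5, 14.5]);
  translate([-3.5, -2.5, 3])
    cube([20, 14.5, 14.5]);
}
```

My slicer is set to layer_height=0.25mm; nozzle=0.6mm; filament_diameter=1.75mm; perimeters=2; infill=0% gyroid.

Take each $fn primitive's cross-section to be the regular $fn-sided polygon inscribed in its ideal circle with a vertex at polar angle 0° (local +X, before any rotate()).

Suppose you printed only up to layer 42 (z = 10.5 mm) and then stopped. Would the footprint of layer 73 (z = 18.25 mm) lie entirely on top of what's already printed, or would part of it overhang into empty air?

part overhangs

Compare the two slices. At z = 10.5: the cylinder: section is a regular 16-gon, circumradius r=9.5 (area = (16/2)·9.500²·sin(360°/16) = 276.30 mm²); the r=5 cylinder at (11, -1) gives a regular 16-gon of circumradius 5 (constant along its height) (area = (16/2)·5.000²·sin(360°/16) = 76.54 mm²); the cube at (2, 5.5) is present — its section is the full 18×5.5 rectangle (area 99.00 mm²); the cube at (-3.5, -2.5) is present — its section is the full 20×14.5 rectangle (area 290.00 mm²); Subtracting the remaining from the first: starting from the r=9.5 cylinder (276.30 mm²), the r=5 cylinder at (11, -1) partially overlaps it — only the 18.96 mm² overlap (of its 76.54 mm²) is removed, clipping the outline; the 18×5.5 cube at (2, 5.5) partially overlaps it — only the 13.05 mm² overlap (of its 99.00 mm²) is removed, clipping the outline; the 20×14.5 cube at (-3.5, -2.5) partially overlaps it — only the 104.97 mm² overlap (of its 290.00 mm²) is removed, clipping the outline — area = 139.32 mm². At z = 18.25: the cylinder: section is a regular 16-gon, circumradius r=9.5 (area = (16/2)·9.500²·sin(360°/16) = 276.30 mm²); the r=5 cylinder at (11, -1) gives a regular 16-gon of circumradius 5 (constant along its height) (area = (16/2)·5.000²·sin(360°/16) = 76.54 mm²); the cube at (2, 5.5) does not reach this height (z outside [3, 17.5]); the cube at (-3.5, -2.5) is absent (z outside [3, 17.5]); Subtracting the remaining from the first: starting from the r=9.5 cylinder (276.30 mm²), the r=5 cylinder at (11, -1) partially overlaps it — only the 18.96 mm² overlap (of its 76.54 mm²) is removed, clipping the outline — area = 257.34 mm². Checking containment: at z = 18.25 the cross-section extends beyond the z = 10.5 cross-section by about 118.01 mm².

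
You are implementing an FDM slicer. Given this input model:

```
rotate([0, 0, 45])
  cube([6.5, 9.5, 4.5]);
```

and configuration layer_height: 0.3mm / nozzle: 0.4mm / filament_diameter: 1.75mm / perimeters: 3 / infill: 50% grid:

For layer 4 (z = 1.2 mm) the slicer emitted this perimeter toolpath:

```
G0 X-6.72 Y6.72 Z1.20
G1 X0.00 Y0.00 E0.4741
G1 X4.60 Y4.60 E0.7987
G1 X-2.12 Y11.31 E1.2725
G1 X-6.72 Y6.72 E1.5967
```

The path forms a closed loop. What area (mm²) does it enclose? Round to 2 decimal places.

61.77 mm²

Apply the shoelace formula to the sequence of (X, Y) vertices; enclosed area = 61.77 mm².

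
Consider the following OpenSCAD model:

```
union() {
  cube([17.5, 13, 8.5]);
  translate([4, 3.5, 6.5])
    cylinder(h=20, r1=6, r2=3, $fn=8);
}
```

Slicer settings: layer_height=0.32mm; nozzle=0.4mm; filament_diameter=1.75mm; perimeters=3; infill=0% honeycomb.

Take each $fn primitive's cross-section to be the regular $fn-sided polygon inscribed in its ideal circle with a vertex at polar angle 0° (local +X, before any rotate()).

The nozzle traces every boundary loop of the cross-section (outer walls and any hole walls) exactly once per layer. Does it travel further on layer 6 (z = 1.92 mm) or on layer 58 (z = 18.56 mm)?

layer 6 (z = 1.92 mm)

Layer 6 (z = 1.92): the cube (footprint 17.5×13) is included at this height (perimeter 61.00 mm); the cone at (4, 3.5) is absent (z outside [6.5, 26.5]); Taking the union: only the 17.5×13 cube is present, so the union is just that shape — boundary = 61.00 mm. So its perimeter = 61.00 mm. Layer 58 (z = 18.56): the cube is absent (z outside [0, 8.5]); the cone at (4, 3.5): at t=0.603 of its height the radius interpolates to r₁+(r₂−r₁)t = 4.191, giving a regular 8-gon of that circumradius (perimeter = 2·8·4.191·sin(180°/8) = 25.66 mm); Merging all regions: only the cone at (4, 3.5) is present, so the union is just that shape — boundary = 25.66 mm. So its perimeter = 25.66 mm. Layer 6 is larger (61.00 vs 25.66 mm).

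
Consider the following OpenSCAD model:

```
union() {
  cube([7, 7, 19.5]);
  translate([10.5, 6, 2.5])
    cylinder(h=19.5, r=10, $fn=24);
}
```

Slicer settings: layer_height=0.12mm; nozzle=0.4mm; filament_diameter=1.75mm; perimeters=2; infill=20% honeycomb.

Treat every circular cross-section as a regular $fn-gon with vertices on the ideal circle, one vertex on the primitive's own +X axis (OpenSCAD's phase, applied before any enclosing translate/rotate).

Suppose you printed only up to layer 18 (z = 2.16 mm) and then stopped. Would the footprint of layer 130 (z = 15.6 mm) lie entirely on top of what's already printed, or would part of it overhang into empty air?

Compare the two slices. At z = 2.16: the cube (footprint 7×7) is included at this height (area 49.00 mm²); the cylinder at (10.5, 6) is absent (z outside [2.5, 22]); Taking the union: only the 7×7 cube is present, so the union is just that shape — area = 49.00 mm². At z = 15.6: the cube (footprint 7×7) is included at this height (area 49.00 mm²); the cylinder at (10.5, 6): section is a regular 24-gon, circumradius r=10 (area = (24/2)·10.000²·sin(360°/24) = 310.58 mm²); Combining (union): the regions partially overlap — summed areas 359.58 mm² minus the doubly-counted overlap 41.24 mm² gives 318.34 mm² — area = 318.34 mm². Checking containment: at z = 15.6 the cross-section extends beyond the z = 2.16 cross-section by about 269.34 mm².

part overhangs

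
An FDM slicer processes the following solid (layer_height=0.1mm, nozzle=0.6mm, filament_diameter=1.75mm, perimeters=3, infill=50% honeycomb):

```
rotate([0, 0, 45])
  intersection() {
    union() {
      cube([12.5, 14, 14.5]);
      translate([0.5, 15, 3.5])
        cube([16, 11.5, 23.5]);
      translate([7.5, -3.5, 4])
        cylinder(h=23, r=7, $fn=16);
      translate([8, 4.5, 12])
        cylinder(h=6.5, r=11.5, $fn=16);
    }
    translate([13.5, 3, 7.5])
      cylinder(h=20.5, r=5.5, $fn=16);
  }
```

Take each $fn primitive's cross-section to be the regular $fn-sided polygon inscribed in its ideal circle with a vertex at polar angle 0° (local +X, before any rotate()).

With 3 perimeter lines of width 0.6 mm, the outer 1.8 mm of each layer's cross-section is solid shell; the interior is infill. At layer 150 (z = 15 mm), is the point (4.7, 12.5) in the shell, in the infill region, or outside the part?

infill

At z = 15 mm: the cube is not intersected at this z (z outside [0, 14.5]); the cube at (0.5, 15) (footprint 16×11.5) is included at this height; the r=7 cylinder at (7.5, -3.5) contributes a regular 16-gon of circumradius 7; the r=11.5 cylinder at (8, 4.5) gives a regular 16-gon of circumradius 11.5 (constant along its height); Combining (union): the regions partially overlap (shared area 115.69 mm²), so overlapping operands fuse into one piece — 1 connected region; the r=5.5 cylinder at (13.5, 3) contributes a regular 16-gon of circumradius 5.5; Keeping only the common overlap: the r=5.5 cylinder at (13.5, 3) lies inside that combined region, so the common part is the r=5.5 cylinder at (13.5, 3) itself — 1 connected region; (whole slice rotated 45° about Z — lengths, areas and connectivity unchanged). Overall, the cross-section is a single solid region. Undo the 45° rotation: the query point maps to (12.162, 5.515) in the un-rotated model frame. The nearest boundary edge runs (9.61, 6.89)→(11.40, 8.08); distance from the point to it = 2.56 mm. The point is inside the cross-section and 2.56 mm from the nearest boundary — more than the 1.8 mm shell width (3 × 0.6), so it's in the infill interior.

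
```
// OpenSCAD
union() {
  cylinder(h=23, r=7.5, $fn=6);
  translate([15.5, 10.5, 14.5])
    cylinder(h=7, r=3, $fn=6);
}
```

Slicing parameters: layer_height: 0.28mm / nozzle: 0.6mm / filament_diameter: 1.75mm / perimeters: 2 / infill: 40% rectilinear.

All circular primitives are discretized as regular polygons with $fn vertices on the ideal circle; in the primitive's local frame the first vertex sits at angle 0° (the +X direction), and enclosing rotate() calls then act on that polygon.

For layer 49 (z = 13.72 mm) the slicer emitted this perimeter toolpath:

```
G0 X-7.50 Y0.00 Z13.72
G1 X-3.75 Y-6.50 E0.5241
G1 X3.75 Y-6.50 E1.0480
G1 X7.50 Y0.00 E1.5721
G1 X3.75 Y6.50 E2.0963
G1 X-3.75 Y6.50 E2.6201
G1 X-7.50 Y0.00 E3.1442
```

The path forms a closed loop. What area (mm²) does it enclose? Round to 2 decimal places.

Apply the shoelace formula to the sequence of (X, Y) vertices; enclosed area = 146.25 mm².

146.25 mm²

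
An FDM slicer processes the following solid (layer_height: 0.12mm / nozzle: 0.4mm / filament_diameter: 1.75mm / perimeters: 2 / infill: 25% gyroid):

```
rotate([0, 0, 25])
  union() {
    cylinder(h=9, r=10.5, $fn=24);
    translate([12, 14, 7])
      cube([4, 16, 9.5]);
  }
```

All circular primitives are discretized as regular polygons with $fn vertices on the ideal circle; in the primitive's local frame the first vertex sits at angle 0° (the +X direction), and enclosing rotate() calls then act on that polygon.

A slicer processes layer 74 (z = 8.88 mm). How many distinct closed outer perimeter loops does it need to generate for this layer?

2

At z = 8.88 mm: the cylinder: section is a regular 24-gon, circumradius r=10.5; the cube at (12, 14) (footprint 4×16) is included at this height; Taking the union: the 2 present regions are separate (no shared area or edge), so areas and boundary lengths simply add and each stays a separate island — 2 connected regions; (rotated 25° about Z; rotation is an isometry so areas/perimeters/island counts are preserved). The result has 2 disconnected regions.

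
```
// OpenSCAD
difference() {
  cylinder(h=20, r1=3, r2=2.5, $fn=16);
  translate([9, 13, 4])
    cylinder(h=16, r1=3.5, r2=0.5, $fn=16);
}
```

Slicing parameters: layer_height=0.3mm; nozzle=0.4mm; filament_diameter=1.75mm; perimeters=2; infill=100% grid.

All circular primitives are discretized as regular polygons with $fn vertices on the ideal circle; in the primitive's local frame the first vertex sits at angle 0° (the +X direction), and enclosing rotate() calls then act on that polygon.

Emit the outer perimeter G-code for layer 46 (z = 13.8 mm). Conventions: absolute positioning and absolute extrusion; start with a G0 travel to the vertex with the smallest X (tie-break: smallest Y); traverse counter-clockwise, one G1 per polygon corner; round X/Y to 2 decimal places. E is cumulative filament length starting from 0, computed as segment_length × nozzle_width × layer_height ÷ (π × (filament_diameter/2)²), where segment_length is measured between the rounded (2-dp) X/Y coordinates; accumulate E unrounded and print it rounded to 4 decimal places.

At z = 13.8 mm: the cone contributes a regular 16-gon of circumradius 2.655 (interpolated between r1=3 and r2=2.5 at t=0.690); the cone at (9, 13): at t=0.613 of its height the radius interpolates to r₁+(r₂−r₁)t = 1.662, giving a regular 16-gon of that circumradius; Taking the first minus the rest: starting from the cone, the cone at (9, 13) misses the remaining region (no effect) — 1 connected region. The outline is a single polygon with 16 vertices. Extrusion per mm of travel: 0.4 × 0.3 / (π × 0.875²) = 0.049890. Accumulating E over each segment gives final E = 0.8266.

G0 X-2.65 Y0.00 Z13.80
G1 X-2.45 Y-1.02 E0.0519
G1 X-1.88 Y-1.88 E0.1033
G1 X-1.02 Y-2.45 E0.1548
G1 X0.00 Y-2.65 E0.2067
G1 X1.02 Y-2.45 E0.2585
G1 X1.88 Y-1.88 E0.3100
G1 X2.45 Y-1.02 E0.3615
G1 X2.65 Y0.00 E0.4133
G1 X2.45 Y1.02 E0.4652
G1 X1.88 Y1.88 E0.5167
G1 X1.02 Y2.45 E0.5681
G1 X0.00 Y2.65 E0.6200
G1 X-1.02 Y2.45 E0.6718
G1 X-1.88 Y1.88 E0.7233
G1 X-2.45 Y1.02 E0.7748
G1 X-2.65 Y0.00 E0.8266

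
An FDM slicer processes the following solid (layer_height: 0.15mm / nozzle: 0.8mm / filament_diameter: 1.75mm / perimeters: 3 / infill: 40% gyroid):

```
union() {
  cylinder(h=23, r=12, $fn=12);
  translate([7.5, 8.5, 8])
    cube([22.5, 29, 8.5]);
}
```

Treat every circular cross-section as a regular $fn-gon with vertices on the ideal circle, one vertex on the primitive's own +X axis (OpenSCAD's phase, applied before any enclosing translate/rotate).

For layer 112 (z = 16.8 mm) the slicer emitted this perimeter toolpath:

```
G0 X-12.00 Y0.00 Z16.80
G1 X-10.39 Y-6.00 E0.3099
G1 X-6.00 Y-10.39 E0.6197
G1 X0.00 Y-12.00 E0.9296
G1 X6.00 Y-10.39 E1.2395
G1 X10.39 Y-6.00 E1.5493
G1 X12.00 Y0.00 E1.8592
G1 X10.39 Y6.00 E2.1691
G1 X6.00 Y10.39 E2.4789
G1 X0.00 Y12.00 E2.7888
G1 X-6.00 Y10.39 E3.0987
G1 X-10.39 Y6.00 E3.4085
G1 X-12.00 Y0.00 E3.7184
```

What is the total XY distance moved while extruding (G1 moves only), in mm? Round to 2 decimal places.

Sum the Euclidean lengths of each G1 segment: total = 74.53 mm.

74.53 mm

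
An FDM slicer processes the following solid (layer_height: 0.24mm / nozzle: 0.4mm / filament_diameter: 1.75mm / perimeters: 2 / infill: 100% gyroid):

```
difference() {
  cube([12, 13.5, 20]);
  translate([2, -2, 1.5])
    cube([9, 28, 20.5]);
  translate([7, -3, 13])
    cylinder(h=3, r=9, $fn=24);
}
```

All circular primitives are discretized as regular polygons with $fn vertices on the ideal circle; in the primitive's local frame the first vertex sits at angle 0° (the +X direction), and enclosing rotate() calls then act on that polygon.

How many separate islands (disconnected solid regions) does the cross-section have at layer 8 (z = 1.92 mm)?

2

At z = 1.92 mm: the cube (footprint 12×13.5) is included at this height; the cube at (2, -2) (footprint 9×28) is included at this height; the cylinder at (7, -3) is absent (z outside [13, 16]); Taking the first minus the rest: starting from the 12×13.5 cube, the 9×28 cube at (2, -2) partially overlaps it — only the 121.50 mm² overlap (of its 252.00 mm²) is removed, clipping the outline — 2 connected regions. Overall, the cross-section has 2 separate islands. Island count = 2.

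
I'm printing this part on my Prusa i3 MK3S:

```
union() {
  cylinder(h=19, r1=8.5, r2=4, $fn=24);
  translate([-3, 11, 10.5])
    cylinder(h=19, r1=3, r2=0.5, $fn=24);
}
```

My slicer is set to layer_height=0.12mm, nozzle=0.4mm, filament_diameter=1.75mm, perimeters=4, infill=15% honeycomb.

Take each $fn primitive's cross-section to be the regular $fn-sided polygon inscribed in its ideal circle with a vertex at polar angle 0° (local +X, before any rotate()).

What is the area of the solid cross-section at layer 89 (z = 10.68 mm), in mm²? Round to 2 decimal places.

138.23 mm²

At z = 10.68 mm: the cone: at t=0.562 of its height the radius interpolates to r₁+(r₂−r₁)t = 5.971, giving a regular 24-gon of that circumradius (area = (24/2)·5.971²·sin(360°/24) = 110.71 mm²); the cone at (-3, 11): at t=0.009 of its height the radius interpolates to r₁+(r₂−r₁)t = 2.976, giving a regular 24-gon of that circumradius (area = (24/2)·2.976²·sin(360°/24) = 27.51 mm²); Taking the union: the 2 present regions are separate (no shared area or edge), so areas and boundary lengths simply add and each stays a separate island — area = 138.23 mm². Overall, the cross-section has 2 separate islands. Net area = 138.23 mm².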